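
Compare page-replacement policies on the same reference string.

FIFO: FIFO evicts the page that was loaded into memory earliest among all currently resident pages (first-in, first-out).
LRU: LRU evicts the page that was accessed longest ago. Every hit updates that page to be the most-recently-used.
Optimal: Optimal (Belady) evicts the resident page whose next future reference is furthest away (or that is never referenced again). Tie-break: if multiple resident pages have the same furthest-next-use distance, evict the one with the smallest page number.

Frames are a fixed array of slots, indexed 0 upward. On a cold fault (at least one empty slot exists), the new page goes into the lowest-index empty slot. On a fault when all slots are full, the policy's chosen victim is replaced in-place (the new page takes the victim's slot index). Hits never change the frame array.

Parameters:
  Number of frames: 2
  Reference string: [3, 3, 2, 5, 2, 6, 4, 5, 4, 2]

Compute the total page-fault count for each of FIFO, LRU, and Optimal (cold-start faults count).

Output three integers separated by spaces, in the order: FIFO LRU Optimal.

--- FIFO ---
  step 0: ref 3 -> FAULT, frames=[3,-] (faults so far: 1)
  step 1: ref 3 -> HIT, frames=[3,-] (faults so far: 1)
  step 2: ref 2 -> FAULT, frames=[3,2] (faults so far: 2)
  step 3: ref 5 -> FAULT, evict 3, frames=[5,2] (faults so far: 3)
  step 4: ref 2 -> HIT, frames=[5,2] (faults so far: 3)
  step 5: ref 6 -> FAULT, evict 2, frames=[5,6] (faults so far: 4)
  step 6: ref 4 -> FAULT, evict 5, frames=[4,6] (faults so far: 5)
  step 7: ref 5 -> FAULT, evict 6, frames=[4,5] (faults so far: 6)
  step 8: ref 4 -> HIT, frames=[4,5] (faults so far: 6)
  step 9: ref 2 -> FAULT, evict 4, frames=[2,5] (faults so far: 7)
  FIFO total faults: 7
--- LRU ---
  step 0: ref 3 -> FAULT, frames=[3,-] (faults so far: 1)
  step 1: ref 3 -> HIT, frames=[3,-] (faults so far: 1)
  step 2: ref 2 -> FAULT, frames=[3,2] (faults so far: 2)
  step 3: ref 5 -> FAULT, evict 3, frames=[5,2] (faults so far: 3)
  step 4: ref 2 -> HIT, frames=[5,2] (faults so far: 3)
  step 5: ref 6 -> FAULT, evict 5, frames=[6,2] (faults so far: 4)
  step 6: ref 4 -> FAULT, evict 2, frames=[6,4] (faults so far: 5)
  step 7: ref 5 -> FAULT, evict 6, frames=[5,4] (faults so far: 6)
  step 8: ref 4 -> HIT, frames=[5,4] (faults so far: 6)
  step 9: ref 2 -> FAULT, evict 5, frames=[2,4] (faults so far: 7)
  LRU total faults: 7
--- Optimal ---
  step 0: ref 3 -> FAULT, frames=[3,-] (faults so far: 1)
  step 1: ref 3 -> HIT, frames=[3,-] (faults so far: 1)
  step 2: ref 2 -> FAULT, frames=[3,2] (faults so far: 2)
  step 3: ref 5 -> FAULT, evict 3, frames=[5,2] (faults so far: 3)
  step 4: ref 2 -> HIT, frames=[5,2] (faults so far: 3)
  step 5: ref 6 -> FAULT, evict 2, frames=[5,6] (faults so far: 4)
  step 6: ref 4 -> FAULT, evict 6, frames=[5,4] (faults so far: 5)
  step 7: ref 5 -> HIT, frames=[5,4] (faults so far: 5)
  step 8: ref 4 -> HIT, frames=[5,4] (faults so far: 5)
  step 9: ref 2 -> FAULT, evict 4, frames=[5,2] (faults so far: 6)
  Optimal total faults: 6

Answer: 7 7 6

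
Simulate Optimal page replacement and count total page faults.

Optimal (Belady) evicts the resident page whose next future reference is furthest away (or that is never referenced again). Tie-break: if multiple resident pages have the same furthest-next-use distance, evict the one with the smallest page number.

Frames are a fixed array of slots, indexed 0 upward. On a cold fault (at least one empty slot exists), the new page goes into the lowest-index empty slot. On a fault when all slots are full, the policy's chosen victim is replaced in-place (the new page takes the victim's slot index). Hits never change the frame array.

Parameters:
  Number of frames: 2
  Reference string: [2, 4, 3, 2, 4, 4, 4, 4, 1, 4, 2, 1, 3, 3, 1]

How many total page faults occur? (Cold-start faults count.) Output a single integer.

Answer: 7

Derivation:
Step 0: ref 2 → FAULT, frames=[2,-]
Step 1: ref 4 → FAULT, frames=[2,4]
Step 2: ref 3 → FAULT (evict 4), frames=[2,3]
Step 3: ref 2 → HIT, frames=[2,3]
Step 4: ref 4 → FAULT (evict 3), frames=[2,4]
Step 5: ref 4 → HIT, frames=[2,4]
Step 6: ref 4 → HIT, frames=[2,4]
Step 7: ref 4 → HIT, frames=[2,4]
Step 8: ref 1 → FAULT (evict 2), frames=[1,4]
Step 9: ref 4 → HIT, frames=[1,4]
Step 10: ref 2 → FAULT (evict 4), frames=[1,2]
Step 11: ref 1 → HIT, frames=[1,2]
Step 12: ref 3 → FAULT (evict 2), frames=[1,3]
Step 13: ref 3 → HIT, frames=[1,3]
Step 14: ref 1 → HIT, frames=[1,3]
Total faults: 7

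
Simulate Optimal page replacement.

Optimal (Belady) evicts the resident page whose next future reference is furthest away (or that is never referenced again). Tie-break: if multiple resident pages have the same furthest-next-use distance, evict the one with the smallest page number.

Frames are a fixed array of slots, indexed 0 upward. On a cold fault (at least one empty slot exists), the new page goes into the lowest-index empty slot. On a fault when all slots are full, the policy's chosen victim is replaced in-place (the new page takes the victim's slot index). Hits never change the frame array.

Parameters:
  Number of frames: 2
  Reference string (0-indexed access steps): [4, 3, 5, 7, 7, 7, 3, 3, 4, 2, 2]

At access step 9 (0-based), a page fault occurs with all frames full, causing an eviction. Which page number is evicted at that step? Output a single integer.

Step 0: ref 4 -> FAULT, frames=[4,-]
Step 1: ref 3 -> FAULT, frames=[4,3]
Step 2: ref 5 -> FAULT, evict 4, frames=[5,3]
Step 3: ref 7 -> FAULT, evict 5, frames=[7,3]
Step 4: ref 7 -> HIT, frames=[7,3]
Step 5: ref 7 -> HIT, frames=[7,3]
Step 6: ref 3 -> HIT, frames=[7,3]
Step 7: ref 3 -> HIT, frames=[7,3]
Step 8: ref 4 -> FAULT, evict 3, frames=[7,4]
Step 9: ref 2 -> FAULT, evict 4, frames=[7,2]
At step 9: evicted page 4

Answer: 4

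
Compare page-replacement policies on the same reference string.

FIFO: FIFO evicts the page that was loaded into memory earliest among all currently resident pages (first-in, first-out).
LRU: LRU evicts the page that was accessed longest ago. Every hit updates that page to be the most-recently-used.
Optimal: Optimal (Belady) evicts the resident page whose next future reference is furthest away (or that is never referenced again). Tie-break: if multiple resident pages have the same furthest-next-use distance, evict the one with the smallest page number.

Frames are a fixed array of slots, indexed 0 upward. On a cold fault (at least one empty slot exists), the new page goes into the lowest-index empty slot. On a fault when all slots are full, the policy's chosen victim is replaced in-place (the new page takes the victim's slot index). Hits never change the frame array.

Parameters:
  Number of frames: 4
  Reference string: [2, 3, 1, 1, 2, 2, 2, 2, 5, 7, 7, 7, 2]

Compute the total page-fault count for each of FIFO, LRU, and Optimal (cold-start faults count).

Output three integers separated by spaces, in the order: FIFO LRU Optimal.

Answer: 6 5 5

Derivation:
--- FIFO ---
  step 0: ref 2 -> FAULT, frames=[2,-,-,-] (faults so far: 1)
  step 1: ref 3 -> FAULT, frames=[2,3,-,-] (faults so far: 2)
  step 2: ref 1 -> FAULT, frames=[2,3,1,-] (faults so far: 3)
  step 3: ref 1 -> HIT, frames=[2,3,1,-] (faults so far: 3)
  step 4: ref 2 -> HIT, frames=[2,3,1,-] (faults so far: 3)
  step 5: ref 2 -> HIT, frames=[2,3,1,-] (faults so far: 3)
  step 6: ref 2 -> HIT, frames=[2,3,1,-] (faults so far: 3)
  step 7: ref 2 -> HIT, frames=[2,3,1,-] (faults so far: 3)
  step 8: ref 5 -> FAULT, frames=[2,3,1,5] (faults so far: 4)
  step 9: ref 7 -> FAULT, evict 2, frames=[7,3,1,5] (faults so far: 5)
  step 10: ref 7 -> HIT, frames=[7,3,1,5] (faults so far: 5)
  step 11: ref 7 -> HIT, frames=[7,3,1,5] (faults so far: 5)
  step 12: ref 2 -> FAULT, evict 3, frames=[7,2,1,5] (faults so far: 6)
  FIFO total faults: 6
--- LRU ---
  step 0: ref 2 -> FAULT, frames=[2,-,-,-] (faults so far: 1)
  step 1: ref 3 -> FAULT, frames=[2,3,-,-] (faults so far: 2)
  step 2: ref 1 -> FAULT, frames=[2,3,1,-] (faults so far: 3)
  step 3: ref 1 -> HIT, frames=[2,3,1,-] (faults so far: 3)
  step 4: ref 2 -> HIT, frames=[2,3,1,-] (faults so far: 3)
  step 5: ref 2 -> HIT, frames=[2,3,1,-] (faults so far: 3)
  step 6: ref 2 -> HIT, frames=[2,3,1,-] (faults so far: 3)
  step 7: ref 2 -> HIT, frames=[2,3,1,-] (faults so far: 3)
  step 8: ref 5 -> FAULT, frames=[2,3,1,5] (faults so far: 4)
  step 9: ref 7 -> FAULT, evict 3, frames=[2,7,1,5] (faults so far: 5)
  step 10: ref 7 -> HIT, frames=[2,7,1,5] (faults so far: 5)
  step 11: ref 7 -> HIT, frames=[2,7,1,5] (faults so far: 5)
  step 12: ref 2 -> HIT, frames=[2,7,1,5] (faults so far: 5)
  LRU total faults: 5
--- Optimal ---
  step 0: ref 2 -> FAULT, frames=[2,-,-,-] (faults so far: 1)
  step 1: ref 3 -> FAULT, frames=[2,3,-,-] (faults so far: 2)
  step 2: ref 1 -> FAULT, frames=[2,3,1,-] (faults so far: 3)
  step 3: ref 1 -> HIT, frames=[2,3,1,-] (faults so far: 3)
  step 4: ref 2 -> HIT, frames=[2,3,1,-] (faults so far: 3)
  step 5: ref 2 -> HIT, frames=[2,3,1,-] (faults so far: 3)
  step 6: ref 2 -> HIT, frames=[2,3,1,-] (faults so far: 3)
  step 7: ref 2 -> HIT, frames=[2,3,1,-] (faults so far: 3)
  step 8: ref 5 -> FAULT, frames=[2,3,1,5] (faults so far: 4)
  step 9: ref 7 -> FAULT, evict 1, frames=[2,3,7,5] (faults so far: 5)
  step 10: ref 7 -> HIT, frames=[2,3,7,5] (faults so far: 5)
  step 11: ref 7 -> HIT, frames=[2,3,7,5] (faults so far: 5)
  step 12: ref 2 -> HIT, frames=[2,3,7,5] (faults so far: 5)
  Optimal total faults: 5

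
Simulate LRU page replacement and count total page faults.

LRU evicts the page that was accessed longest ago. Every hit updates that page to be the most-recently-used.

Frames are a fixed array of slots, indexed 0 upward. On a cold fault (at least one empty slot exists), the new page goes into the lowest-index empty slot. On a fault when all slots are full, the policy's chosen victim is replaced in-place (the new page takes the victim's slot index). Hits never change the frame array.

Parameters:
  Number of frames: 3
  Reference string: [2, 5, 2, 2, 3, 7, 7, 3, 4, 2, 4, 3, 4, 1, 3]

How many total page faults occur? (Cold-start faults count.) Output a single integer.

Step 0: ref 2 → FAULT, frames=[2,-,-]
Step 1: ref 5 → FAULT, frames=[2,5,-]
Step 2: ref 2 → HIT, frames=[2,5,-]
Step 3: ref 2 → HIT, frames=[2,5,-]
Step 4: ref 3 → FAULT, frames=[2,5,3]
Step 5: ref 7 → FAULT (evict 5), frames=[2,7,3]
Step 6: ref 7 → HIT, frames=[2,7,3]
Step 7: ref 3 → HIT, frames=[2,7,3]
Step 8: ref 4 → FAULT (evict 2), frames=[4,7,3]
Step 9: ref 2 → FAULT (evict 7), frames=[4,2,3]
Step 10: ref 4 → HIT, frames=[4,2,3]
Step 11: ref 3 → HIT, frames=[4,2,3]
Step 12: ref 4 → HIT, frames=[4,2,3]
Step 13: ref 1 → FAULT (evict 2), frames=[4,1,3]
Step 14: ref 3 → HIT, frames=[4,1,3]
Total faults: 7

Answer: 7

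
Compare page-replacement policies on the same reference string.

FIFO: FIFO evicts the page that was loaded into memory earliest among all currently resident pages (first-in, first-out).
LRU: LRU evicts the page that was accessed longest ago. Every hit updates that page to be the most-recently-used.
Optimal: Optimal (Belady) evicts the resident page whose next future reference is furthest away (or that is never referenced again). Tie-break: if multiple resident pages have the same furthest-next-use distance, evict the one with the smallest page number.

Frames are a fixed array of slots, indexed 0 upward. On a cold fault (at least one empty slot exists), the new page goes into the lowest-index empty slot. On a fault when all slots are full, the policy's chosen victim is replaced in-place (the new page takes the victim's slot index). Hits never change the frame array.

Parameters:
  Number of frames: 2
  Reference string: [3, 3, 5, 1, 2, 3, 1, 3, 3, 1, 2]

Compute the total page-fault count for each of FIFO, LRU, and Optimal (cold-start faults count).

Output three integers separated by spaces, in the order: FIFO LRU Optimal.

--- FIFO ---
  step 0: ref 3 -> FAULT, frames=[3,-] (faults so far: 1)
  step 1: ref 3 -> HIT, frames=[3,-] (faults so far: 1)
  step 2: ref 5 -> FAULT, frames=[3,5] (faults so far: 2)
  step 3: ref 1 -> FAULT, evict 3, frames=[1,5] (faults so far: 3)
  step 4: ref 2 -> FAULT, evict 5, frames=[1,2] (faults so far: 4)
  step 5: ref 3 -> FAULT, evict 1, frames=[3,2] (faults so far: 5)
  step 6: ref 1 -> FAULT, evict 2, frames=[3,1] (faults so far: 6)
  step 7: ref 3 -> HIT, frames=[3,1] (faults so far: 6)
  step 8: ref 3 -> HIT, frames=[3,1] (faults so far: 6)
  step 9: ref 1 -> HIT, frames=[3,1] (faults so far: 6)
  step 10: ref 2 -> FAULT, evict 3, frames=[2,1] (faults so far: 7)
  FIFO total faults: 7
--- LRU ---
  step 0: ref 3 -> FAULT, frames=[3,-] (faults so far: 1)
  step 1: ref 3 -> HIT, frames=[3,-] (faults so far: 1)
  step 2: ref 5 -> FAULT, frames=[3,5] (faults so far: 2)
  step 3: ref 1 -> FAULT, evict 3, frames=[1,5] (faults so far: 3)
  step 4: ref 2 -> FAULT, evict 5, frames=[1,2] (faults so far: 4)
  step 5: ref 3 -> FAULT, evict 1, frames=[3,2] (faults so far: 5)
  step 6: ref 1 -> FAULT, evict 2, frames=[3,1] (faults so far: 6)
  step 7: ref 3 -> HIT, frames=[3,1] (faults so far: 6)
  step 8: ref 3 -> HIT, frames=[3,1] (faults so far: 6)
  step 9: ref 1 -> HIT, frames=[3,1] (faults so far: 6)
  step 10: ref 2 -> FAULT, evict 3, frames=[2,1] (faults so far: 7)
  LRU total faults: 7
--- Optimal ---
  step 0: ref 3 -> FAULT, frames=[3,-] (faults so far: 1)
  step 1: ref 3 -> HIT, frames=[3,-] (faults so far: 1)
  step 2: ref 5 -> FAULT, frames=[3,5] (faults so far: 2)
  step 3: ref 1 -> FAULT, evict 5, frames=[3,1] (faults so far: 3)
  step 4: ref 2 -> FAULT, evict 1, frames=[3,2] (faults so far: 4)
  step 5: ref 3 -> HIT, frames=[3,2] (faults so far: 4)
  step 6: ref 1 -> FAULT, evict 2, frames=[3,1] (faults so far: 5)
  step 7: ref 3 -> HIT, frames=[3,1] (faults so far: 5)
  step 8: ref 3 -> HIT, frames=[3,1] (faults so far: 5)
  step 9: ref 1 -> HIT, frames=[3,1] (faults so far: 5)
  step 10: ref 2 -> FAULT, evict 1, frames=[3,2] (faults so far: 6)
  Optimal total faults: 6

Answer: 7 7 6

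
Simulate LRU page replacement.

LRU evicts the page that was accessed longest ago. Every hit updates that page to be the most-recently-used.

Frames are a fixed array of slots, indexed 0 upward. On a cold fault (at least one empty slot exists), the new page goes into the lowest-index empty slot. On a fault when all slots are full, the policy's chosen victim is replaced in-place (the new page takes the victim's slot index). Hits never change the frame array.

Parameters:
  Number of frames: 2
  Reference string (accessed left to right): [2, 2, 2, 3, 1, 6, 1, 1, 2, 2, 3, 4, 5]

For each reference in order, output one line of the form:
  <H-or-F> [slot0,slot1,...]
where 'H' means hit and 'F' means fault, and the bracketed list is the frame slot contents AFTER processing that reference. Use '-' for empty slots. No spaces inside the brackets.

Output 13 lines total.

F [2,-]
H [2,-]
H [2,-]
F [2,3]
F [1,3]
F [1,6]
H [1,6]
H [1,6]
F [1,2]
H [1,2]
F [3,2]
F [3,4]
F [5,4]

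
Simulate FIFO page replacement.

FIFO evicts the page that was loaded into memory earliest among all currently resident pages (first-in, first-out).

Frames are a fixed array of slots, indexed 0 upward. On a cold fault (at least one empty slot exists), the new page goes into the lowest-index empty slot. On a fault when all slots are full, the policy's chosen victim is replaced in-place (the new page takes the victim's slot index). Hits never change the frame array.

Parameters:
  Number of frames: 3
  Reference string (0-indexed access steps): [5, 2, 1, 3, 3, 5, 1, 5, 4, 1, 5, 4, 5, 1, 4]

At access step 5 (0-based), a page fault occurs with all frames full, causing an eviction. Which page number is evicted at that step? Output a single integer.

Answer: 2

Derivation:
Step 0: ref 5 -> FAULT, frames=[5,-,-]
Step 1: ref 2 -> FAULT, frames=[5,2,-]
Step 2: ref 1 -> FAULT, frames=[5,2,1]
Step 3: ref 3 -> FAULT, evict 5, frames=[3,2,1]
Step 4: ref 3 -> HIT, frames=[3,2,1]
Step 5: ref 5 -> FAULT, evict 2, frames=[3,5,1]
At step 5: evicted page 2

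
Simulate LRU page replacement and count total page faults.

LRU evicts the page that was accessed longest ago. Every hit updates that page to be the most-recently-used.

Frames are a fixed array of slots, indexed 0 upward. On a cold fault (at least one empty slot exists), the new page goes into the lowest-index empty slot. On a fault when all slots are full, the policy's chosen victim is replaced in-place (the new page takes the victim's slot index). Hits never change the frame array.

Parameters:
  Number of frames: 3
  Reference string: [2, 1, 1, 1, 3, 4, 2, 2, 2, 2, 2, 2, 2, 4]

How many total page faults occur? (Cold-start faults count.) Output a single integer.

Answer: 5

Derivation:
Step 0: ref 2 → FAULT, frames=[2,-,-]
Step 1: ref 1 → FAULT, frames=[2,1,-]
Step 2: ref 1 → HIT, frames=[2,1,-]
Step 3: ref 1 → HIT, frames=[2,1,-]
Step 4: ref 3 → FAULT, frames=[2,1,3]
Step 5: ref 4 → FAULT (evict 2), frames=[4,1,3]
Step 6: ref 2 → FAULT (evict 1), frames=[4,2,3]
Step 7: ref 2 → HIT, frames=[4,2,3]
Step 8: ref 2 → HIT, frames=[4,2,3]
Step 9: ref 2 → HIT, frames=[4,2,3]
Step 10: ref 2 → HIT, frames=[4,2,3]
Step 11: ref 2 → HIT, frames=[4,2,3]
Step 12: ref 2 → HIT, frames=[4,2,3]
Step 13: ref 4 → HIT, frames=[4,2,3]
Total faults: 5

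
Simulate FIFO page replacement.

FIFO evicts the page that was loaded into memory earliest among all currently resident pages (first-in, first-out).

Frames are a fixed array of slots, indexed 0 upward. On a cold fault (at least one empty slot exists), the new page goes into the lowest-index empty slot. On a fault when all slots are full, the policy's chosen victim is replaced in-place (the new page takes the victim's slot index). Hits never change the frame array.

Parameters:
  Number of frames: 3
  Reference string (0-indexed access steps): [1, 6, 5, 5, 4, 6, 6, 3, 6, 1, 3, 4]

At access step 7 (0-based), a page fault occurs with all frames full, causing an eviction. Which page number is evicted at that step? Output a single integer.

Answer: 6

Derivation:
Step 0: ref 1 -> FAULT, frames=[1,-,-]
Step 1: ref 6 -> FAULT, frames=[1,6,-]
Step 2: ref 5 -> FAULT, frames=[1,6,5]
Step 3: ref 5 -> HIT, frames=[1,6,5]
Step 4: ref 4 -> FAULT, evict 1, frames=[4,6,5]
Step 5: ref 6 -> HIT, frames=[4,6,5]
Step 6: ref 6 -> HIT, frames=[4,6,5]
Step 7: ref 3 -> FAULT, evict 6, frames=[4,3,5]
At step 7: evicted page 6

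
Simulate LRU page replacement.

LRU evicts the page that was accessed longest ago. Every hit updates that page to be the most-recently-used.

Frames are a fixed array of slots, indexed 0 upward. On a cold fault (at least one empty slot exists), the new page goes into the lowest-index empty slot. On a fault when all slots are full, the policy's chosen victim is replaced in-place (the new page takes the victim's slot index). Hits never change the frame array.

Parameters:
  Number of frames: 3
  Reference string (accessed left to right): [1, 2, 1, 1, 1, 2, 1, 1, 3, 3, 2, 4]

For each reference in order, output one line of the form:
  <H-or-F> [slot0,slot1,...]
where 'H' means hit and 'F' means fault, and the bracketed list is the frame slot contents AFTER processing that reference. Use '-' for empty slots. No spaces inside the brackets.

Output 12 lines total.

F [1,-,-]
F [1,2,-]
H [1,2,-]
H [1,2,-]
H [1,2,-]
H [1,2,-]
H [1,2,-]
H [1,2,-]
F [1,2,3]
H [1,2,3]
H [1,2,3]
F [4,2,3]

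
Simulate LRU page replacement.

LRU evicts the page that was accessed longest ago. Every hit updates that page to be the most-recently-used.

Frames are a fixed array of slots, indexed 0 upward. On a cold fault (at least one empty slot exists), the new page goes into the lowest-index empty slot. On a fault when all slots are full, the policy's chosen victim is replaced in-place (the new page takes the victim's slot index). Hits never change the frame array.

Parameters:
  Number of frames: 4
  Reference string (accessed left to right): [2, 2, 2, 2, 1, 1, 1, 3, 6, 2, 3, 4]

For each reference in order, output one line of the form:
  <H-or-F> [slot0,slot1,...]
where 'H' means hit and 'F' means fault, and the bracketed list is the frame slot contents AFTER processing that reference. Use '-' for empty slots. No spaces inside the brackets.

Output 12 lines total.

F [2,-,-,-]
H [2,-,-,-]
H [2,-,-,-]
H [2,-,-,-]
F [2,1,-,-]
H [2,1,-,-]
H [2,1,-,-]
F [2,1,3,-]
F [2,1,3,6]
H [2,1,3,6]
H [2,1,3,6]
F [2,4,3,6]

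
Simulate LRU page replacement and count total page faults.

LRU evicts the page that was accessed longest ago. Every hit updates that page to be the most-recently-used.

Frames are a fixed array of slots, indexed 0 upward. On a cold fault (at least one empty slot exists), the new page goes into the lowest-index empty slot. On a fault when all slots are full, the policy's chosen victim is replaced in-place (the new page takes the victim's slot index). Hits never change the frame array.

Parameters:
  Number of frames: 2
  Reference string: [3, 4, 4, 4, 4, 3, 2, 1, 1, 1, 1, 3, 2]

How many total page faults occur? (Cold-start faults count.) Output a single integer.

Answer: 6

Derivation:
Step 0: ref 3 → FAULT, frames=[3,-]
Step 1: ref 4 → FAULT, frames=[3,4]
Step 2: ref 4 → HIT, frames=[3,4]
Step 3: ref 4 → HIT, frames=[3,4]
Step 4: ref 4 → HIT, frames=[3,4]
Step 5: ref 3 → HIT, frames=[3,4]
Step 6: ref 2 → FAULT (evict 4), frames=[3,2]
Step 7: ref 1 → FAULT (evict 3), frames=[1,2]
Step 8: ref 1 → HIT, frames=[1,2]
Step 9: ref 1 → HIT, frames=[1,2]
Step 10: ref 1 → HIT, frames=[1,2]
Step 11: ref 3 → FAULT (evict 2), frames=[1,3]
Step 12: ref 2 → FAULT (evict 1), frames=[2,3]
Total faults: 6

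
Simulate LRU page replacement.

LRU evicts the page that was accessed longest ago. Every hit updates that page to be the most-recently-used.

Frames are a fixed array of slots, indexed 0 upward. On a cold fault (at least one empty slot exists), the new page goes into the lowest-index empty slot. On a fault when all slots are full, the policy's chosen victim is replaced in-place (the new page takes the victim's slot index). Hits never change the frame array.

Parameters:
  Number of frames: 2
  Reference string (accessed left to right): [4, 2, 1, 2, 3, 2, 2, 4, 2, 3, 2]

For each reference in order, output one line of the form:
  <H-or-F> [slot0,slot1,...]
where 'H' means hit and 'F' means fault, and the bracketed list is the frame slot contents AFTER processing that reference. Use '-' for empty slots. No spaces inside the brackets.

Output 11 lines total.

F [4,-]
F [4,2]
F [1,2]
H [1,2]
F [3,2]
H [3,2]
H [3,2]
F [4,2]
H [4,2]
F [3,2]
H [3,2]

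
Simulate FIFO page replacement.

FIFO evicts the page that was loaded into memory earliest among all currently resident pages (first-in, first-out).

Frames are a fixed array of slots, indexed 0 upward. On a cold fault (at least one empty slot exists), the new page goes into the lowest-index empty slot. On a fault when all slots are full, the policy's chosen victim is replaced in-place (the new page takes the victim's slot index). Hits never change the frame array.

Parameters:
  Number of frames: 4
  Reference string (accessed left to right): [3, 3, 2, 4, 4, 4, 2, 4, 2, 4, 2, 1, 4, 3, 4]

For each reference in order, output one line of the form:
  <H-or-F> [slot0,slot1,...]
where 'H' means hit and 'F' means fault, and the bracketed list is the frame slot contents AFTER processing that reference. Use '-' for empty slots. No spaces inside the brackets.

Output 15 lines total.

F [3,-,-,-]
H [3,-,-,-]
F [3,2,-,-]
F [3,2,4,-]
H [3,2,4,-]
H [3,2,4,-]
H [3,2,4,-]
H [3,2,4,-]
H [3,2,4,-]
H [3,2,4,-]
H [3,2,4,-]
F [3,2,4,1]
H [3,2,4,1]
H [3,2,4,1]
H [3,2,4,1]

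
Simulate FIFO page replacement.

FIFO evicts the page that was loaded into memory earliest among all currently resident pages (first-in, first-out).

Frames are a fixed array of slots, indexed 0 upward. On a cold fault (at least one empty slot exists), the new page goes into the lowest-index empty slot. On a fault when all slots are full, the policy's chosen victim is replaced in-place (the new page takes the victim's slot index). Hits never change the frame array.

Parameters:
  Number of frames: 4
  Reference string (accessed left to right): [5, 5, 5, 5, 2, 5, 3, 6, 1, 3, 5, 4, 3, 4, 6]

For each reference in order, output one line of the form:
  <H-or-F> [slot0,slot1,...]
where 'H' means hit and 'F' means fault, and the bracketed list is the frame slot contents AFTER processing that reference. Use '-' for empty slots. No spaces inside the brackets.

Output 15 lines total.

F [5,-,-,-]
H [5,-,-,-]
H [5,-,-,-]
H [5,-,-,-]
F [5,2,-,-]
H [5,2,-,-]
F [5,2,3,-]
F [5,2,3,6]
F [1,2,3,6]
H [1,2,3,6]
F [1,5,3,6]
F [1,5,4,6]
F [1,5,4,3]
H [1,5,4,3]
F [6,5,4,3]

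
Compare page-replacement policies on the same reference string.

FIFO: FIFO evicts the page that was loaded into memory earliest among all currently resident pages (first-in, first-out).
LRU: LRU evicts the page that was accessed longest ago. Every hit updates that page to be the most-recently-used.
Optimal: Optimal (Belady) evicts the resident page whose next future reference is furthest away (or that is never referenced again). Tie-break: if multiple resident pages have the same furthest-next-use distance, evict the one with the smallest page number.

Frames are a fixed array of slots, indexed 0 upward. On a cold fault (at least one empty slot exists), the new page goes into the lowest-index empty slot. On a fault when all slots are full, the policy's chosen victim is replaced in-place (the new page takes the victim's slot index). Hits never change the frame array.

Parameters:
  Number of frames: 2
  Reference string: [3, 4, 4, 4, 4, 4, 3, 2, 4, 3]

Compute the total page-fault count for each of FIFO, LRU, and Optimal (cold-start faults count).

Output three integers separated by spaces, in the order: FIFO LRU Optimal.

--- FIFO ---
  step 0: ref 3 -> FAULT, frames=[3,-] (faults so far: 1)
  step 1: ref 4 -> FAULT, frames=[3,4] (faults so far: 2)
  step 2: ref 4 -> HIT, frames=[3,4] (faults so far: 2)
  step 3: ref 4 -> HIT, frames=[3,4] (faults so far: 2)
  step 4: ref 4 -> HIT, frames=[3,4] (faults so far: 2)
  step 5: ref 4 -> HIT, frames=[3,4] (faults so far: 2)
  step 6: ref 3 -> HIT, frames=[3,4] (faults so far: 2)
  step 7: ref 2 -> FAULT, evict 3, frames=[2,4] (faults so far: 3)
  step 8: ref 4 -> HIT, frames=[2,4] (faults so far: 3)
  step 9: ref 3 -> FAULT, evict 4, frames=[2,3] (faults so far: 4)
  FIFO total faults: 4
--- LRU ---
  step 0: ref 3 -> FAULT, frames=[3,-] (faults so far: 1)
  step 1: ref 4 -> FAULT, frames=[3,4] (faults so far: 2)
  step 2: ref 4 -> HIT, frames=[3,4] (faults so far: 2)
  step 3: ref 4 -> HIT, frames=[3,4] (faults so far: 2)
  step 4: ref 4 -> HIT, frames=[3,4] (faults so far: 2)
  step 5: ref 4 -> HIT, frames=[3,4] (faults so far: 2)
  step 6: ref 3 -> HIT, frames=[3,4] (faults so far: 2)
  step 7: ref 2 -> FAULT, evict 4, frames=[3,2] (faults so far: 3)
  step 8: ref 4 -> FAULT, evict 3, frames=[4,2] (faults so far: 4)
  step 9: ref 3 -> FAULT, evict 2, frames=[4,3] (faults so far: 5)
  LRU total faults: 5
--- Optimal ---
  step 0: ref 3 -> FAULT, frames=[3,-] (faults so far: 1)
  step 1: ref 4 -> FAULT, frames=[3,4] (faults so far: 2)
  step 2: ref 4 -> HIT, frames=[3,4] (faults so far: 2)
  step 3: ref 4 -> HIT, frames=[3,4] (faults so far: 2)
  step 4: ref 4 -> HIT, frames=[3,4] (faults so far: 2)
  step 5: ref 4 -> HIT, frames=[3,4] (faults so far: 2)
  step 6: ref 3 -> HIT, frames=[3,4] (faults so far: 2)
  step 7: ref 2 -> FAULT, evict 3, frames=[2,4] (faults so far: 3)
  step 8: ref 4 -> HIT, frames=[2,4] (faults so far: 3)
  step 9: ref 3 -> FAULT, evict 2, frames=[3,4] (faults so far: 4)
  Optimal total faults: 4

Answer: 4 5 4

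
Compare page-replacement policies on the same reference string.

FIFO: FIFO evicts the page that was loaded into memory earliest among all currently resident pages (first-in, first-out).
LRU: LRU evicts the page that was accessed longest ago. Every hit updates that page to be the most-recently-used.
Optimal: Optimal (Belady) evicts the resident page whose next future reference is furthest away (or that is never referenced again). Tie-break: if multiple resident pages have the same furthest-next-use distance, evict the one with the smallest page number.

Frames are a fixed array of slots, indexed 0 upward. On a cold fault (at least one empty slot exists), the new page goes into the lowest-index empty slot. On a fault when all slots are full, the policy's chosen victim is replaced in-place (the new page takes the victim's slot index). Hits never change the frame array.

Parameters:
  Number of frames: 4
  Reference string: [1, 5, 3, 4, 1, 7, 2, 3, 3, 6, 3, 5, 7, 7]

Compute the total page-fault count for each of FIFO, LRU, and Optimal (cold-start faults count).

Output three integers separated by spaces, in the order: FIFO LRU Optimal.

--- FIFO ---
  step 0: ref 1 -> FAULT, frames=[1,-,-,-] (faults so far: 1)
  step 1: ref 5 -> FAULT, frames=[1,5,-,-] (faults so far: 2)
  step 2: ref 3 -> FAULT, frames=[1,5,3,-] (faults so far: 3)
  step 3: ref 4 -> FAULT, frames=[1,5,3,4] (faults so far: 4)
  step 4: ref 1 -> HIT, frames=[1,5,3,4] (faults so far: 4)
  step 5: ref 7 -> FAULT, evict 1, frames=[7,5,3,4] (faults so far: 5)
  step 6: ref 2 -> FAULT, evict 5, frames=[7,2,3,4] (faults so far: 6)
  step 7: ref 3 -> HIT, frames=[7,2,3,4] (faults so far: 6)
  step 8: ref 3 -> HIT, frames=[7,2,3,4] (faults so far: 6)
  step 9: ref 6 -> FAULT, evict 3, frames=[7,2,6,4] (faults so far: 7)
  step 10: ref 3 -> FAULT, evict 4, frames=[7,2,6,3] (faults so far: 8)
  step 11: ref 5 -> FAULT, evict 7, frames=[5,2,6,3] (faults so far: 9)
  step 12: ref 7 -> FAULT, evict 2, frames=[5,7,6,3] (faults so far: 10)
  step 13: ref 7 -> HIT, frames=[5,7,6,3] (faults so far: 10)
  FIFO total faults: 10
--- LRU ---
  step 0: ref 1 -> FAULT, frames=[1,-,-,-] (faults so far: 1)
  step 1: ref 5 -> FAULT, frames=[1,5,-,-] (faults so far: 2)
  step 2: ref 3 -> FAULT, frames=[1,5,3,-] (faults so far: 3)
  step 3: ref 4 -> FAULT, frames=[1,5,3,4] (faults so far: 4)
  step 4: ref 1 -> HIT, frames=[1,5,3,4] (faults so far: 4)
  step 5: ref 7 -> FAULT, evict 5, frames=[1,7,3,4] (faults so far: 5)
  step 6: ref 2 -> FAULT, evict 3, frames=[1,7,2,4] (faults so far: 6)
  step 7: ref 3 -> FAULT, evict 4, frames=[1,7,2,3] (faults so far: 7)
  step 8: ref 3 -> HIT, frames=[1,7,2,3] (faults so far: 7)
  step 9: ref 6 -> FAULT, evict 1, frames=[6,7,2,3] (faults so far: 8)
  step 10: ref 3 -> HIT, frames=[6,7,2,3] (faults so far: 8)
  step 11: ref 5 -> FAULT, evict 7, frames=[6,5,2,3] (faults so far: 9)
  step 12: ref 7 -> FAULT, evict 2, frames=[6,5,7,3] (faults so far: 10)
  step 13: ref 7 -> HIT, frames=[6,5,7,3] (faults so far: 10)
  LRU total faults: 10
--- Optimal ---
  step 0: ref 1 -> FAULT, frames=[1,-,-,-] (faults so far: 1)
  step 1: ref 5 -> FAULT, frames=[1,5,-,-] (faults so far: 2)
  step 2: ref 3 -> FAULT, frames=[1,5,3,-] (faults so far: 3)
  step 3: ref 4 -> FAULT, frames=[1,5,3,4] (faults so far: 4)
  step 4: ref 1 -> HIT, frames=[1,5,3,4] (faults so far: 4)
  step 5: ref 7 -> FAULT, evict 1, frames=[7,5,3,4] (faults so far: 5)
  step 6: ref 2 -> FAULT, evict 4, frames=[7,5,3,2] (faults so far: 6)
  step 7: ref 3 -> HIT, frames=[7,5,3,2] (faults so far: 6)
  step 8: ref 3 -> HIT, frames=[7,5,3,2] (faults so far: 6)
  step 9: ref 6 -> FAULT, evict 2, frames=[7,5,3,6] (faults so far: 7)
  step 10: ref 3 -> HIT, frames=[7,5,3,6] (faults so far: 7)
  step 11: ref 5 -> HIT, frames=[7,5,3,6] (faults so far: 7)
  step 12: ref 7 -> HIT, frames=[7,5,3,6] (faults so far: 7)
  step 13: ref 7 -> HIT, frames=[7,5,3,6] (faults so far: 7)
  Optimal total faults: 7

Answer: 10 10 7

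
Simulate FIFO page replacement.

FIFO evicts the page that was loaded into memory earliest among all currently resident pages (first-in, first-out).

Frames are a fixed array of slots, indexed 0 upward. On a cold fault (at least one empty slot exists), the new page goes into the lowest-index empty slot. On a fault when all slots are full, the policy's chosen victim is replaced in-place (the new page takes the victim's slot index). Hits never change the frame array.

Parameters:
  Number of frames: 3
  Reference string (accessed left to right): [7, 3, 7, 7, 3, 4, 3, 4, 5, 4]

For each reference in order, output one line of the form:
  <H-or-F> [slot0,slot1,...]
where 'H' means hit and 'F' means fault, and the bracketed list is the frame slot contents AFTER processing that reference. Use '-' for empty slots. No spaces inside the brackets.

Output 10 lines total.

F [7,-,-]
F [7,3,-]
H [7,3,-]
H [7,3,-]
H [7,3,-]
F [7,3,4]
H [7,3,4]
H [7,3,4]
F [5,3,4]
H [5,3,4]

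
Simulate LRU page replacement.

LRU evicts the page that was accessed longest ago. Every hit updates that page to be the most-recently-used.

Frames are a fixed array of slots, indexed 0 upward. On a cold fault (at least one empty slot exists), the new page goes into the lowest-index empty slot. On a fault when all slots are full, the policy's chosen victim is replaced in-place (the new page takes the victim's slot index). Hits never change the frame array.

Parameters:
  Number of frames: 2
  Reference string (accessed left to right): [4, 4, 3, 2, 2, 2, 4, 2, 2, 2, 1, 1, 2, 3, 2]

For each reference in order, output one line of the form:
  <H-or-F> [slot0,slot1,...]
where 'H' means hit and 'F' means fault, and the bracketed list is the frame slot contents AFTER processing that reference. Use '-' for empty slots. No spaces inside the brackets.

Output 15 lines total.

F [4,-]
H [4,-]
F [4,3]
F [2,3]
H [2,3]
H [2,3]
F [2,4]
H [2,4]
H [2,4]
H [2,4]
F [2,1]
H [2,1]
H [2,1]
F [2,3]
H [2,3]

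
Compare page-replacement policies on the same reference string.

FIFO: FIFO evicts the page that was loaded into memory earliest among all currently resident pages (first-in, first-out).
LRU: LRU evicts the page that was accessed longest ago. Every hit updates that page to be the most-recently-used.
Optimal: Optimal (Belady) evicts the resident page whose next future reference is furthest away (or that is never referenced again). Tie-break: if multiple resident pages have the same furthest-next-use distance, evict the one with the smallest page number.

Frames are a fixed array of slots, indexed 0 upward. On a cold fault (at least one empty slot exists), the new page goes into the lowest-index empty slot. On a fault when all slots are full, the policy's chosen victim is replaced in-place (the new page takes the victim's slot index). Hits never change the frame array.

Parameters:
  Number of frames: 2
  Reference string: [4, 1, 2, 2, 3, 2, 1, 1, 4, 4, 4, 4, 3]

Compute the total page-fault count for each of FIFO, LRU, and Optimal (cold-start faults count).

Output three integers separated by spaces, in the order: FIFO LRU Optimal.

--- FIFO ---
  step 0: ref 4 -> FAULT, frames=[4,-] (faults so far: 1)
  step 1: ref 1 -> FAULT, frames=[4,1] (faults so far: 2)
  step 2: ref 2 -> FAULT, evict 4, frames=[2,1] (faults so far: 3)
  step 3: ref 2 -> HIT, frames=[2,1] (faults so far: 3)
  step 4: ref 3 -> FAULT, evict 1, frames=[2,3] (faults so far: 4)
  step 5: ref 2 -> HIT, frames=[2,3] (faults so far: 4)
  step 6: ref 1 -> FAULT, evict 2, frames=[1,3] (faults so far: 5)
  step 7: ref 1 -> HIT, frames=[1,3] (faults so far: 5)
  step 8: ref 4 -> FAULT, evict 3, frames=[1,4] (faults so far: 6)
  step 9: ref 4 -> HIT, frames=[1,4] (faults so far: 6)
  step 10: ref 4 -> HIT, frames=[1,4] (faults so far: 6)
  step 11: ref 4 -> HIT, frames=[1,4] (faults so far: 6)
  step 12: ref 3 -> FAULT, evict 1, frames=[3,4] (faults so far: 7)
  FIFO total faults: 7
--- LRU ---
  step 0: ref 4 -> FAULT, frames=[4,-] (faults so far: 1)
  step 1: ref 1 -> FAULT, frames=[4,1] (faults so far: 2)
  step 2: ref 2 -> FAULT, evict 4, frames=[2,1] (faults so far: 3)
  step 3: ref 2 -> HIT, frames=[2,1] (faults so far: 3)
  step 4: ref 3 -> FAULT, evict 1, frames=[2,3] (faults so far: 4)
  step 5: ref 2 -> HIT, frames=[2,3] (faults so far: 4)
  step 6: ref 1 -> FAULT, evict 3, frames=[2,1] (faults so far: 5)
  step 7: ref 1 -> HIT, frames=[2,1] (faults so far: 5)
  step 8: ref 4 -> FAULT, evict 2, frames=[4,1] (faults so far: 6)
  step 9: ref 4 -> HIT, frames=[4,1] (faults so far: 6)
  step 10: ref 4 -> HIT, frames=[4,1] (faults so far: 6)
  step 11: ref 4 -> HIT, frames=[4,1] (faults so far: 6)
  step 12: ref 3 -> FAULT, evict 1, frames=[4,3] (faults so far: 7)
  LRU total faults: 7
--- Optimal ---
  step 0: ref 4 -> FAULT, frames=[4,-] (faults so far: 1)
  step 1: ref 1 -> FAULT, frames=[4,1] (faults so far: 2)
  step 2: ref 2 -> FAULT, evict 4, frames=[2,1] (faults so far: 3)
  step 3: ref 2 -> HIT, frames=[2,1] (faults so far: 3)
  step 4: ref 3 -> FAULT, evict 1, frames=[2,3] (faults so far: 4)
  step 5: ref 2 -> HIT, frames=[2,3] (faults so far: 4)
  step 6: ref 1 -> FAULT, evict 2, frames=[1,3] (faults so far: 5)
  step 7: ref 1 -> HIT, frames=[1,3] (faults so far: 5)
  step 8: ref 4 -> FAULT, evict 1, frames=[4,3] (faults so far: 6)
  step 9: ref 4 -> HIT, frames=[4,3] (faults so far: 6)
  step 10: ref 4 -> HIT, frames=[4,3] (faults so far: 6)
  step 11: ref 4 -> HIT, frames=[4,3] (faults so far: 6)
  step 12: ref 3 -> HIT, frames=[4,3] (faults so far: 6)
  Optimal total faults: 6

Answer: 7 7 6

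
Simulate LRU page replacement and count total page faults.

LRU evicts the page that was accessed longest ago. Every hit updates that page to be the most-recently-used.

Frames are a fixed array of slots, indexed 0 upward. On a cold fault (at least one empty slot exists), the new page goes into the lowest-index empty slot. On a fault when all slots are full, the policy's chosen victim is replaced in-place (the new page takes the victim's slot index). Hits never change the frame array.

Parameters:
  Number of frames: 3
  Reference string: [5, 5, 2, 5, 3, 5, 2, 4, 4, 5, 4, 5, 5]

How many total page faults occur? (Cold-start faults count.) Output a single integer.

Answer: 4

Derivation:
Step 0: ref 5 → FAULT, frames=[5,-,-]
Step 1: ref 5 → HIT, frames=[5,-,-]
Step 2: ref 2 → FAULT, frames=[5,2,-]
Step 3: ref 5 → HIT, frames=[5,2,-]
Step 4: ref 3 → FAULT, frames=[5,2,3]
Step 5: ref 5 → HIT, frames=[5,2,3]
Step 6: ref 2 → HIT, frames=[5,2,3]
Step 7: ref 4 → FAULT (evict 3), frames=[5,2,4]
Step 8: ref 4 → HIT, frames=[5,2,4]
Step 9: ref 5 → HIT, frames=[5,2,4]
Step 10: ref 4 → HIT, frames=[5,2,4]
Step 11: ref 5 → HIT, frames=[5,2,4]
Step 12: ref 5 → HIT, frames=[5,2,4]
Total faults: 4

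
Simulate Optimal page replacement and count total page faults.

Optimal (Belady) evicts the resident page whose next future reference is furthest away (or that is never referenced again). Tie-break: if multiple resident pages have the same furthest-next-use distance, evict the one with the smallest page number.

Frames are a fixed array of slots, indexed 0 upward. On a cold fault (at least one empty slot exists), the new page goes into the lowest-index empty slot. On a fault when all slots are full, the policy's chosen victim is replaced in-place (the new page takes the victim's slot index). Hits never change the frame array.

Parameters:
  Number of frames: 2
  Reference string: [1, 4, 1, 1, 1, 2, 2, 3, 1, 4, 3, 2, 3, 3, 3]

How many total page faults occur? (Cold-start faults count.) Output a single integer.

Answer: 6

Derivation:
Step 0: ref 1 → FAULT, frames=[1,-]
Step 1: ref 4 → FAULT, frames=[1,4]
Step 2: ref 1 → HIT, frames=[1,4]
Step 3: ref 1 → HIT, frames=[1,4]
Step 4: ref 1 → HIT, frames=[1,4]
Step 5: ref 2 → FAULT (evict 4), frames=[1,2]
Step 6: ref 2 → HIT, frames=[1,2]
Step 7: ref 3 → FAULT (evict 2), frames=[1,3]
Step 8: ref 1 → HIT, frames=[1,3]
Step 9: ref 4 → FAULT (evict 1), frames=[4,3]
Step 10: ref 3 → HIT, frames=[4,3]
Step 11: ref 2 → FAULT (evict 4), frames=[2,3]
Step 12: ref 3 → HIT, frames=[2,3]
Step 13: ref 3 → HIT, frames=[2,3]
Step 14: ref 3 → HIT, frames=[2,3]
Total faults: 6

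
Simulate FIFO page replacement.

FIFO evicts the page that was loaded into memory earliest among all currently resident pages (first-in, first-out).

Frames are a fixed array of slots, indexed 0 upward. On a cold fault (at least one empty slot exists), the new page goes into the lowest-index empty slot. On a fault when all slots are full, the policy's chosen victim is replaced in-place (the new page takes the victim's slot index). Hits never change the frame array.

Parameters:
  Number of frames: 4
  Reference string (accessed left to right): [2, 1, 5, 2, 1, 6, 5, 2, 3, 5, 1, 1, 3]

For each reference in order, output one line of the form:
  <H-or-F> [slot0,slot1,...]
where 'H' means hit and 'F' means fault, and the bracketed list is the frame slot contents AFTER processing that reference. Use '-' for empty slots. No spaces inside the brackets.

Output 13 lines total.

F [2,-,-,-]
F [2,1,-,-]
F [2,1,5,-]
H [2,1,5,-]
H [2,1,5,-]
F [2,1,5,6]
H [2,1,5,6]
H [2,1,5,6]
F [3,1,5,6]
H [3,1,5,6]
H [3,1,5,6]
H [3,1,5,6]
H [3,1,5,6]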